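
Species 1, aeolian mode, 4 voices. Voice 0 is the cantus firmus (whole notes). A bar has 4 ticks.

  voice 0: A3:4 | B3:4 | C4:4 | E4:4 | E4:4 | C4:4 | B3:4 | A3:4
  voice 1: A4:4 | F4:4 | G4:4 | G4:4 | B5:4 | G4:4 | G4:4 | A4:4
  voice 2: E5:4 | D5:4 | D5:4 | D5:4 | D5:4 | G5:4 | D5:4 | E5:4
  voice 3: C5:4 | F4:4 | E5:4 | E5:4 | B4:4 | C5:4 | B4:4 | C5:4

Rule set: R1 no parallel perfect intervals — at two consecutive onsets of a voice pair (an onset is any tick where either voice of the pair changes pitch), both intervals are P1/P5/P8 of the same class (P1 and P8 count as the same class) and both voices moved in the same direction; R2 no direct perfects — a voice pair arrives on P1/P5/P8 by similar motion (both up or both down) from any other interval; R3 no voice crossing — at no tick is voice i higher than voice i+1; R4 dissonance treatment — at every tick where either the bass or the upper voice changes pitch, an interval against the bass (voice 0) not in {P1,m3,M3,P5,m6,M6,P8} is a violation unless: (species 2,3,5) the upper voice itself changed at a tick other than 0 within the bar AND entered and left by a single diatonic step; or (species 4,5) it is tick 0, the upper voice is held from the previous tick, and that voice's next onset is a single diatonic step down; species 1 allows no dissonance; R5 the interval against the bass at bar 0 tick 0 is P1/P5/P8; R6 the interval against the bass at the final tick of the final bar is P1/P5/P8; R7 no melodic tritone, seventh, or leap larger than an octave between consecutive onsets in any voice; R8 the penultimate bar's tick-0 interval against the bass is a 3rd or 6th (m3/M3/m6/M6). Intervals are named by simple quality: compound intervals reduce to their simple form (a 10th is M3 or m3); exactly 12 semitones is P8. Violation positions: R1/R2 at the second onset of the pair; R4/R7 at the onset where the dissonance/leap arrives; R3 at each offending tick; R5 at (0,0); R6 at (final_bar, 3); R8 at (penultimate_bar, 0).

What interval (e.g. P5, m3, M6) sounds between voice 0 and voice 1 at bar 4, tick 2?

P5

voice 0=E4 voice 1=B5 -> P5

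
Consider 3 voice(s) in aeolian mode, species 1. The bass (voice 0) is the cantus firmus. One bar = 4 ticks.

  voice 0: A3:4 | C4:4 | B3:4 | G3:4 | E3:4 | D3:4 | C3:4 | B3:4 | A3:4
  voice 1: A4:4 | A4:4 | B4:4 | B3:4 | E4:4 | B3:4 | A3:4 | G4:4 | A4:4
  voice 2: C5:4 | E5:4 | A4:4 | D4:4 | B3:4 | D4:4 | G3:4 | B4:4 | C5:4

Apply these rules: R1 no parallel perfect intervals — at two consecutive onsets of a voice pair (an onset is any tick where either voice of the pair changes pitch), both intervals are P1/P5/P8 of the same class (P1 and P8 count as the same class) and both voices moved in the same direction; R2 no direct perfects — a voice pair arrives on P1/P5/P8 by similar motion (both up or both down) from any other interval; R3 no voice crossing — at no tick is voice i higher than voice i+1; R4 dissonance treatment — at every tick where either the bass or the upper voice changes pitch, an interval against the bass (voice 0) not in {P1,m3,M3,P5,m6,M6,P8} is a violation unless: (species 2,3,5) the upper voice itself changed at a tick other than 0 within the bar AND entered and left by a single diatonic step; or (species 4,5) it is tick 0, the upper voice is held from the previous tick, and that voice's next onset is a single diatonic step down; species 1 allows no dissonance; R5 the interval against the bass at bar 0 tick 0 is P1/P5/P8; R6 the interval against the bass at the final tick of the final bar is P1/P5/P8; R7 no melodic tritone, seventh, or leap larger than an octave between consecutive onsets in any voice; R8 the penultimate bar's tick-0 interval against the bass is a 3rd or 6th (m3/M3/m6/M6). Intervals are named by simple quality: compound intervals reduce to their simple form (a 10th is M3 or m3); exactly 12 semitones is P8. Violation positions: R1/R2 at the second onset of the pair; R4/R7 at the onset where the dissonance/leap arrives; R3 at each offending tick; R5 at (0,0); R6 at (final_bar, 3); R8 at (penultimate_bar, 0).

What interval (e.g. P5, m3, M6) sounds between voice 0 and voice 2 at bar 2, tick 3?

voice 0=B3 voice 2=A4 -> m7

m7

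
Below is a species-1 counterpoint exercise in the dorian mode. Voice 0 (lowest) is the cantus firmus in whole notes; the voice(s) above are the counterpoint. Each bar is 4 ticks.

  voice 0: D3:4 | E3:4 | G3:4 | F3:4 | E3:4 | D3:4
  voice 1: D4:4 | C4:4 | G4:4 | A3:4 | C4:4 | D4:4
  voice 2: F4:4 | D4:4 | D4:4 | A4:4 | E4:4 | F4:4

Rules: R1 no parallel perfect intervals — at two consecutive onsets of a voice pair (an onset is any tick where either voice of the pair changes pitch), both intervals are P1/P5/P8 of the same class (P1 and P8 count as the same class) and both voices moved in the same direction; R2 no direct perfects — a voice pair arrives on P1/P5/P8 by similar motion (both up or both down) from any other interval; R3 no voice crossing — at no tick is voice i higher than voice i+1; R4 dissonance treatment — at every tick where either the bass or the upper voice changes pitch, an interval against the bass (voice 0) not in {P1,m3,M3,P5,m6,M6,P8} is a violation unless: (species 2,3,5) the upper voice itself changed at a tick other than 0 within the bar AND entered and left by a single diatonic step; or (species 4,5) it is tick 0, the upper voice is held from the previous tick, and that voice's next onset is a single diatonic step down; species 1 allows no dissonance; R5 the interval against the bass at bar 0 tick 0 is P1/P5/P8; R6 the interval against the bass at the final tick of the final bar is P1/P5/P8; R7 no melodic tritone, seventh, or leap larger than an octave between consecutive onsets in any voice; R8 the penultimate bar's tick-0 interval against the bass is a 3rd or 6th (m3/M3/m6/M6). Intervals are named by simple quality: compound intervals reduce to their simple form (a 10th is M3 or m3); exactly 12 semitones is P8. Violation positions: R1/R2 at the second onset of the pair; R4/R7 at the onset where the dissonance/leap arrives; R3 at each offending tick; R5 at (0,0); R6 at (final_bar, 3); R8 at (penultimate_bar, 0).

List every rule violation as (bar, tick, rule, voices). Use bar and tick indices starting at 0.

(0, 0, R5, (0, 2))
(1, 0, R4, (0, 2))
(2, 0, R2, (0, 1))
(2, 0, R3, (1, 2))
(2, 1, R3, (1, 2))
(2, 2, R3, (1, 2))
(2, 3, R3, (1, 2))
(3, 0, R7, (1,))
(4, 0, R2, (0, 2))
(4, 0, R8, (0, 2))
(5, 3, R6, (0, 2))

bar 0: v0=D3 v1=D4 v2=F4 downbeat m3
bar 1: v0=E3 v1=C4 v2=D4 downbeat m7
bar 2: v0=G3 v1=G4 v2=D4 downbeat P5
bar 3: v0=F3 v1=A3 v2=A4 downbeat M3
bar 4: v0=E3 v1=C4 v2=E4 downbeat P8
bar 5: v0=D3 v1=D4 v2=F4 downbeat m3
  -> R5 @ bar 0 tick 0 v(0, 2): opens on m3
  -> R4 @ bar 1 tick 0 v(0, 2): E3/D4 m7 untreated
  -> R2 @ bar 2 tick 0 v(0, 1): E3/C4 m6 -> G3/G4 P8 similar
  -> R3 @ bar 2 tick 0 v(1, 2): G4 above D4
  -> R3 @ bar 2 tick 1 v(1, 2): G4 above D4
  -> R3 @ bar 2 tick 2 v(1, 2): G4 above D4
  -> R3 @ bar 2 tick 3 v(1, 2): G4 above D4
  -> R7 @ bar 3 tick 0 v(1,): G4->A3 leap 10st
  -> R2 @ bar 4 tick 0 v(0, 2): F3/A4 M3 -> E3/E4 P8 similar
  -> R8 @ bar 4 tick 0 v(0, 2): penult P8 not 3rd/6th
  -> R6 @ bar 5 tick 3 v(0, 2): closes on m3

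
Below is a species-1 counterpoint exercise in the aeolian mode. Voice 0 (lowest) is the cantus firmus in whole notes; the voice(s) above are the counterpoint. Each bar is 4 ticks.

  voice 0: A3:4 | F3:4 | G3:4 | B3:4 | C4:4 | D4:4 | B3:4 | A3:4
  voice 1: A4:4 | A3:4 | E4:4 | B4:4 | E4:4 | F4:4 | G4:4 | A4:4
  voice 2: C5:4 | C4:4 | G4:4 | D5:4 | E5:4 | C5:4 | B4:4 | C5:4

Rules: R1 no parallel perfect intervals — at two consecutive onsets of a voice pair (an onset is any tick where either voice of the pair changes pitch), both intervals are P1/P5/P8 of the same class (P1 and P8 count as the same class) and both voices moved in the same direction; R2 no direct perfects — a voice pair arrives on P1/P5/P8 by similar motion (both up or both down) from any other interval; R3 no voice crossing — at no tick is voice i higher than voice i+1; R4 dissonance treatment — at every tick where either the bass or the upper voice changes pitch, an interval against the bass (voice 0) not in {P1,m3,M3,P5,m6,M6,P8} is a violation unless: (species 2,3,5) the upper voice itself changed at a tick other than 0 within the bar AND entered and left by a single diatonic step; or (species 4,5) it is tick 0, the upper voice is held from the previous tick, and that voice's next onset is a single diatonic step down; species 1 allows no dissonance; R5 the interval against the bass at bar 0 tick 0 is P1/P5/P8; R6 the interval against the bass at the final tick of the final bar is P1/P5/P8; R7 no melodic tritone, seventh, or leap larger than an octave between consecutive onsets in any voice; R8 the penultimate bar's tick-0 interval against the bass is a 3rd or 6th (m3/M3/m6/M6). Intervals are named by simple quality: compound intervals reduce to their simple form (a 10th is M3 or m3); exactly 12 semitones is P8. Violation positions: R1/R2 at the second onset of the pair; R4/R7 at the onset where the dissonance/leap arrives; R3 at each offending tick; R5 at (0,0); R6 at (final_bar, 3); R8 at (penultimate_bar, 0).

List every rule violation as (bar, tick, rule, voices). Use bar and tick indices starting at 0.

(0, 0, R5, (0, 2))
(1, 0, R2, (0, 2))
(2, 0, R2, (0, 2))
(3, 0, R2, (0, 1))
(5, 0, R4, (0, 2))
(6, 0, R2, (0, 2))
(6, 0, R8, (0, 2))
(7, 3, R6, (0, 2))

bar 0: v0=A3 v1=A4 v2=C5 downbeat m3
bar 1: v0=F3 v1=A3 v2=C4 downbeat P5
bar 2: v0=G3 v1=E4 v2=G4 downbeat P8
bar 3: v0=B3 v1=B4 v2=D5 downbeat m3
bar 4: v0=C4 v1=E4 v2=E5 downbeat M3
bar 5: v0=D4 v1=F4 v2=C5 downbeat m7
bar 6: v0=B3 v1=G4 v2=B4 downbeat P8
bar 7: v0=A3 v1=A4 v2=C5 downbeat m3
  -> R5 @ bar 0 tick 0 v(0, 2): opens on m3
  -> R2 @ bar 1 tick 0 v(0, 2): A3/C5 m3 -> F3/C4 P5 similar
  -> R2 @ bar 2 tick 0 v(0, 2): F3/C4 P5 -> G3/G4 P8 similar
  -> R2 @ bar 3 tick 0 v(0, 1): G3/E4 M6 -> B3/B4 P8 similar
  -> R4 @ bar 5 tick 0 v(0, 2): D4/C5 m7 untreated
  -> R2 @ bar 6 tick 0 v(0, 2): D4/C5 m7 -> B3/B4 P8 similar
  -> R8 @ bar 6 tick 0 v(0, 2): penult P8 not 3rd/6th
  -> R6 @ bar 7 tick 3 v(0, 2): closes on m3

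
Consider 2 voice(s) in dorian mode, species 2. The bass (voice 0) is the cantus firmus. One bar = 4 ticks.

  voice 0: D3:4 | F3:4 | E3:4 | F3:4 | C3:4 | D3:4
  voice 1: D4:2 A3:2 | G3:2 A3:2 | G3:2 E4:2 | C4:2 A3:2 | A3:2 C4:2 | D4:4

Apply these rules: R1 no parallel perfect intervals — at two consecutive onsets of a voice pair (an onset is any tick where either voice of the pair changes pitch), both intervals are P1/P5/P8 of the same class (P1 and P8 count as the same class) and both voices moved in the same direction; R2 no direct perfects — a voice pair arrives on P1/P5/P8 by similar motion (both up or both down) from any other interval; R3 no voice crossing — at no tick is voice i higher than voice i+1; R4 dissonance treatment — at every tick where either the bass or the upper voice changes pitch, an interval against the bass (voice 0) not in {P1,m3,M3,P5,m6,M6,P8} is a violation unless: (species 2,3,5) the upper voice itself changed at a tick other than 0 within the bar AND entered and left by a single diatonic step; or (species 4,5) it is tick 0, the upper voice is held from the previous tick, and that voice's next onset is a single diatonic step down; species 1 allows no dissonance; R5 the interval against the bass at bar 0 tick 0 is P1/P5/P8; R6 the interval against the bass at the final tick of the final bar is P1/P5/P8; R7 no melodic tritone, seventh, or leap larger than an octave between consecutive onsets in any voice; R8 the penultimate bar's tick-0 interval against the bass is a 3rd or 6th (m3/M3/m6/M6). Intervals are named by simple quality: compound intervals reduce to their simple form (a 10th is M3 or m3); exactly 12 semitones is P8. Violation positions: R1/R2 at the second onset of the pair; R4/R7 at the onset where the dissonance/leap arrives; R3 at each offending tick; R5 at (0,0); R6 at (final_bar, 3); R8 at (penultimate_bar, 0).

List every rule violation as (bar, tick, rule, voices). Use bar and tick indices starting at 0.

bar 0: v0=D3 v1=D4 downbeat P8
bar 1: v0=F3 v1=G3 downbeat M2
bar 2: v0=E3 v1=G3 downbeat m3
bar 3: v0=F3 v1=C4 downbeat P5
bar 4: v0=C3 v1=A3 downbeat M6
bar 5: v0=D3 v1=D4 downbeat P8
  -> R4 @ bar 1 tick 0 v(0, 1): F3/G3 M2 untreated
  -> R1 @ bar 5 tick 0 v(0, 1): C3/C4 P8 -> D3/D4 P8 similar

(1, 0, R4, (0, 1))
(5, 0, R1, (0, 1))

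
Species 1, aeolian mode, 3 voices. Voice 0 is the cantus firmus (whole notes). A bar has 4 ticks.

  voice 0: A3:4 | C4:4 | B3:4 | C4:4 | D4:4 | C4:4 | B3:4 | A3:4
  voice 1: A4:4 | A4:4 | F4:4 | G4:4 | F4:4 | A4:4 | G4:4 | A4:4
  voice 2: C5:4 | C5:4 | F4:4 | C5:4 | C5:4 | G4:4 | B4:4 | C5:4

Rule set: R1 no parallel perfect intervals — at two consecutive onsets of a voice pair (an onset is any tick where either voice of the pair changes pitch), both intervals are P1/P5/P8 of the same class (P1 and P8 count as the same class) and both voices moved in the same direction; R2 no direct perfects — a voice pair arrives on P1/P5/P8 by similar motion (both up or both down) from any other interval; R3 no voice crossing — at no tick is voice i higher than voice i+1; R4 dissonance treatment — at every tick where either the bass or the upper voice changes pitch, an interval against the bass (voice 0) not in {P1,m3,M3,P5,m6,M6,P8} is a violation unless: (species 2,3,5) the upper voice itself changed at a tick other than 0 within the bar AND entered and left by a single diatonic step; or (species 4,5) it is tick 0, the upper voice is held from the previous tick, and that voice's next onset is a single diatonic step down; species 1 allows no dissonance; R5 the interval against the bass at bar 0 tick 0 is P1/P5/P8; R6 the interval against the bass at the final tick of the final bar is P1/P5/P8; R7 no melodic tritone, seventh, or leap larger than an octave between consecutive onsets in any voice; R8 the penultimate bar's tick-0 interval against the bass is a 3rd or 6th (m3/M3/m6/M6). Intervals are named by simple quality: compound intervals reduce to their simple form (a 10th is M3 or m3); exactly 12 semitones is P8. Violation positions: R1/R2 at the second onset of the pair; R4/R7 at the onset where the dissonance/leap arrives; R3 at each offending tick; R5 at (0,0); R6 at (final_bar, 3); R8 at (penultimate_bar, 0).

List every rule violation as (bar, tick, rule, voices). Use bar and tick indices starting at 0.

bar 0: v0=A3 v1=A4 v2=C5 downbeat m3
bar 1: v0=C4 v1=A4 v2=C5 downbeat P8
bar 2: v0=B3 v1=F4 v2=F4 downbeat TT
bar 3: v0=C4 v1=G4 v2=C5 downbeat P8
bar 4: v0=D4 v1=F4 v2=C5 downbeat m7
bar 5: v0=C4 v1=A4 v2=G4 downbeat P5
bar 6: v0=B3 v1=G4 v2=B4 downbeat P8
bar 7: v0=A3 v1=A4 v2=C5 downbeat m3
  -> R5 @ bar 0 tick 0 v(0, 2): opens on m3
  -> R2 @ bar 2 tick 0 v(1, 2): A4/C5 m3 -> F4/F4 P1 similar
  -> R4 @ bar 2 tick 0 v(0, 1): B3/F4 TT untreated
  -> R4 @ bar 2 tick 0 v(0, 2): B3/F4 TT untreated
  -> R2 @ bar 3 tick 0 v(0, 1): B3/F4 TT -> C4/G4 P5 similar
  -> R2 @ bar 3 tick 0 v(0, 2): B3/F4 TT -> C4/C5 P8 similar
  -> R4 @ bar 4 tick 0 v(0, 2): D4/C5 m7 untreated
  -> R2 @ bar 5 tick 0 v(0, 2): D4/C5 m7 -> C4/G4 P5 similar
  -> R3 @ bar 5 tick 0 v(1, 2): A4 above G4
  -> R3 @ bar 5 tick 1 v(1, 2): A4 above G4
  -> R3 @ bar 5 tick 2 v(1, 2): A4 above G4
  -> R3 @ bar 5 tick 3 v(1, 2): A4 above G4
  -> R8 @ bar 6 tick 0 v(0, 2): penult P8 not 3rd/6th
  -> R6 @ bar 7 tick 3 v(0, 2): closes on m3

(0, 0, R5, (0, 2))
(2, 0, R2, (1, 2))
(2, 0, R4, (0, 1))
(2, 0, R4, (0, 2))
(3, 0, R2, (0, 1))
(3, 0, R2, (0, 2))
(4, 0, R4, (0, 2))
(5, 0, R2, (0, 2))
(5, 0, R3, (1, 2))
(5, 1, R3, (1, 2))
(5, 2, R3, (1, 2))
(5, 3, R3, (1, 2))
(6, 0, R8, (0, 2))
(7, 3, R6, (0, 2))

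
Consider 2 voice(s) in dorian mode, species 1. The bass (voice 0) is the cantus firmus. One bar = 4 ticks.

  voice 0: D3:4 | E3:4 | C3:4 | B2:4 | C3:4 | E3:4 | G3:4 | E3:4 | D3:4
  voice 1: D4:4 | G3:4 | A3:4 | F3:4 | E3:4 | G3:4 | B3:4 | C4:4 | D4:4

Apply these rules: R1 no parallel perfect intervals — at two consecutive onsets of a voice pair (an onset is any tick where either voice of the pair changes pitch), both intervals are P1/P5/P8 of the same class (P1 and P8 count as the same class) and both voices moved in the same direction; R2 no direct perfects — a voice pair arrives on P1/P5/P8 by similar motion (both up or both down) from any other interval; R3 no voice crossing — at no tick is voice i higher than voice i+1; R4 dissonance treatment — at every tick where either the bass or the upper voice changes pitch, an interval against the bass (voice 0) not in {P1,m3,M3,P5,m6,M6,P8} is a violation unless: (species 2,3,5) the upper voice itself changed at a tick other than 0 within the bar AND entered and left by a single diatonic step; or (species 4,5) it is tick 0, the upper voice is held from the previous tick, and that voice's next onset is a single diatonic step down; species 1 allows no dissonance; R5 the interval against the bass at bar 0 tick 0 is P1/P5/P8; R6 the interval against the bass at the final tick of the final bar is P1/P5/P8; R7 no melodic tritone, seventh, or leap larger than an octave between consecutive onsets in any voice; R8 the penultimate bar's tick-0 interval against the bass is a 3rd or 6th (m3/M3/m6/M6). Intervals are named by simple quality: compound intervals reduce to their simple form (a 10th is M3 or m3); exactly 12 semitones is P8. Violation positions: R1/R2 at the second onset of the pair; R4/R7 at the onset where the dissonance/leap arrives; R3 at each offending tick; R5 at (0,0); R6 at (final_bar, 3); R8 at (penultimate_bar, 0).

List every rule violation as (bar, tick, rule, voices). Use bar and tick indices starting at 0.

bar 0: v0=D3 v1=D4 downbeat P8
bar 1: v0=E3 v1=G3 downbeat m3
bar 2: v0=C3 v1=A3 downbeat M6
bar 3: v0=B2 v1=F3 downbeat TT
bar 4: v0=C3 v1=E3 downbeat M3
bar 5: v0=E3 v1=G3 downbeat m3
bar 6: v0=G3 v1=B3 downbeat M3
bar 7: v0=E3 v1=C4 downbeat m6
bar 8: v0=D3 v1=D4 downbeat P8
  -> R4 @ bar 3 tick 0 v(0, 1): B2/F3 TT untreated

(3, 0, R4, (0, 1))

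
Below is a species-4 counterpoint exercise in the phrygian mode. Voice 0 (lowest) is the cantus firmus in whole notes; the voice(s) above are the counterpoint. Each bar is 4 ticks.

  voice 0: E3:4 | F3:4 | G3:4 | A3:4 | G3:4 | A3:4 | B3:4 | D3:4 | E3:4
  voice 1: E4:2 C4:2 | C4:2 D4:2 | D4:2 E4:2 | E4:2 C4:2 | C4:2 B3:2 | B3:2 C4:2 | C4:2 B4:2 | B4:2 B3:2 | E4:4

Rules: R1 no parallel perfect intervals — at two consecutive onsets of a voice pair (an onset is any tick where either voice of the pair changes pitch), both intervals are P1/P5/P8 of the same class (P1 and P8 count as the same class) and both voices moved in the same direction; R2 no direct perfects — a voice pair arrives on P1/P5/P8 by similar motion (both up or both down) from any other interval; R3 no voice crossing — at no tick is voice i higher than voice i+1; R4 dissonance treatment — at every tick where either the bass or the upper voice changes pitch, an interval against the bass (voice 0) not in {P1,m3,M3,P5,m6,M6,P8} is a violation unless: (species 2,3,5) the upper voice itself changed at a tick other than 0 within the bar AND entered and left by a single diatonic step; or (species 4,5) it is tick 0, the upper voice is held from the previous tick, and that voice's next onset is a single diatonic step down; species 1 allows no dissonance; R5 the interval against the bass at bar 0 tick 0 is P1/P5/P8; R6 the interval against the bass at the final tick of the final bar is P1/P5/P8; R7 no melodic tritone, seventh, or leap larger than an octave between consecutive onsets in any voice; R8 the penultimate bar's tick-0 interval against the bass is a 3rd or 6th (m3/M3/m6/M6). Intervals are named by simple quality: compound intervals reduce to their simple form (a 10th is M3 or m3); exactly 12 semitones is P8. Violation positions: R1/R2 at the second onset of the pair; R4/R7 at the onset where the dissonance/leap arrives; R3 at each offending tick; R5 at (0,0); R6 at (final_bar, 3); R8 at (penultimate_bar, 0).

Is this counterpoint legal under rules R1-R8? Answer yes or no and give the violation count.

bar 0: v0=E3 v1=E4 (P8)
bar 1: v0=F3 v1=C4 (P5)
bar 2: v0=G3 v1=D4 (P5)
bar 3: v0=A3 v1=E4 (P5)
bar 4: v0=G3 v1=C4 (P4)
bar 5: v0=A3 v1=B3 (M2)
bar 6: v0=B3 v1=C4 (m2)
bar 7: v0=D3 v1=B4 (M6)
bar 8: v0=E3 v1=E4 (P8)
  R4 @ bar5.0: A3/B3 M2 untreated
  R4 @ bar6.0: B3/C4 m2 untreated
  R7 @ bar6.2: C4->B4 leap 11st
  R2 @ bar8.0: D3/B3 M6 -> E3/E4 P8 similar

No (4 violations)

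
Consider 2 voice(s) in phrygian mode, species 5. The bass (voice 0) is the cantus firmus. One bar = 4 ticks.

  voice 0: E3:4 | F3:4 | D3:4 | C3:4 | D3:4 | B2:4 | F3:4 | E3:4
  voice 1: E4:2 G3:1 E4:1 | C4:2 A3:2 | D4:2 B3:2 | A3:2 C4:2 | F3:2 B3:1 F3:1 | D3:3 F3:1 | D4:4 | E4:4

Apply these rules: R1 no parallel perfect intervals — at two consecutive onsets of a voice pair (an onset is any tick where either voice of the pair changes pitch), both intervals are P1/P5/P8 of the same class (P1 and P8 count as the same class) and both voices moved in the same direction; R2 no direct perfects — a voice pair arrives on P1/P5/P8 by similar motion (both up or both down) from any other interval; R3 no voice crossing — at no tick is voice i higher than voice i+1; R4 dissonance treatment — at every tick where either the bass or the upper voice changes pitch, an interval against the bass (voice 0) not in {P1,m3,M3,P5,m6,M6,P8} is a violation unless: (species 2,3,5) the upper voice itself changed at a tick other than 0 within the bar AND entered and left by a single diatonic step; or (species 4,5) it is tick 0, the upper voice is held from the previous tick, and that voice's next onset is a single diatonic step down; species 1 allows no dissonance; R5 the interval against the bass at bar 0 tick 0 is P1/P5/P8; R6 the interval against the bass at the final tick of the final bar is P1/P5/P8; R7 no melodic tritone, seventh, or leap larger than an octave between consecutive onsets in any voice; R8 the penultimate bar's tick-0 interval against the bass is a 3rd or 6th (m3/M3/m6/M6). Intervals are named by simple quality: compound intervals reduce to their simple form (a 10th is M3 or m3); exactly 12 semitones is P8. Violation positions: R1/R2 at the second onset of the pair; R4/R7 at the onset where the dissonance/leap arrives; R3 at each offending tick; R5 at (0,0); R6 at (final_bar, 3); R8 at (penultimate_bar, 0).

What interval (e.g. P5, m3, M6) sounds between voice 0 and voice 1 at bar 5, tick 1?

m3

voice 0=B2 voice 1=D3 -> m3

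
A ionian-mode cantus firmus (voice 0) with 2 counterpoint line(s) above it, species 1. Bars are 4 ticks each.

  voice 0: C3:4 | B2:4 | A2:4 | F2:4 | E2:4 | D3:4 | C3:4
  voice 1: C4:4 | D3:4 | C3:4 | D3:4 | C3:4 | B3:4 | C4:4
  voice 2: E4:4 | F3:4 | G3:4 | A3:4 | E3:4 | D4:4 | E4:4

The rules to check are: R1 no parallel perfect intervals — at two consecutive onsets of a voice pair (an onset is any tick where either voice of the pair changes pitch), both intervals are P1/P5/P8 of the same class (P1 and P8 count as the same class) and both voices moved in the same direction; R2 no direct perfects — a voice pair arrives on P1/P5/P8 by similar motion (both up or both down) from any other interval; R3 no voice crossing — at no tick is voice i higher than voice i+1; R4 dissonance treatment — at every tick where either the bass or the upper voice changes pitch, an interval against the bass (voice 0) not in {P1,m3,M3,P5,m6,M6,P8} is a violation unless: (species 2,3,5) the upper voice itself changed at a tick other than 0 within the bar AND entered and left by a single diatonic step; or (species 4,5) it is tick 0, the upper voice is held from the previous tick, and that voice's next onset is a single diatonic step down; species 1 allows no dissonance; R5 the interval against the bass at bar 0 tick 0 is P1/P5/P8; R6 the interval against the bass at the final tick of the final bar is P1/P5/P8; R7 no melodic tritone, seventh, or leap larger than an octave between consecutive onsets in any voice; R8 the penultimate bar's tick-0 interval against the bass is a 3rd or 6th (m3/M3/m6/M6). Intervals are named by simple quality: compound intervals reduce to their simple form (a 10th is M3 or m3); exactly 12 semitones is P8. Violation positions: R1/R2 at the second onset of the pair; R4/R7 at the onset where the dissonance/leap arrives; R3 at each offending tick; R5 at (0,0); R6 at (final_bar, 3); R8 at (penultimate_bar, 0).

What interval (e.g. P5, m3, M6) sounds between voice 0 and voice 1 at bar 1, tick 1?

m3

voice 0=B2 voice 1=D3 -> m3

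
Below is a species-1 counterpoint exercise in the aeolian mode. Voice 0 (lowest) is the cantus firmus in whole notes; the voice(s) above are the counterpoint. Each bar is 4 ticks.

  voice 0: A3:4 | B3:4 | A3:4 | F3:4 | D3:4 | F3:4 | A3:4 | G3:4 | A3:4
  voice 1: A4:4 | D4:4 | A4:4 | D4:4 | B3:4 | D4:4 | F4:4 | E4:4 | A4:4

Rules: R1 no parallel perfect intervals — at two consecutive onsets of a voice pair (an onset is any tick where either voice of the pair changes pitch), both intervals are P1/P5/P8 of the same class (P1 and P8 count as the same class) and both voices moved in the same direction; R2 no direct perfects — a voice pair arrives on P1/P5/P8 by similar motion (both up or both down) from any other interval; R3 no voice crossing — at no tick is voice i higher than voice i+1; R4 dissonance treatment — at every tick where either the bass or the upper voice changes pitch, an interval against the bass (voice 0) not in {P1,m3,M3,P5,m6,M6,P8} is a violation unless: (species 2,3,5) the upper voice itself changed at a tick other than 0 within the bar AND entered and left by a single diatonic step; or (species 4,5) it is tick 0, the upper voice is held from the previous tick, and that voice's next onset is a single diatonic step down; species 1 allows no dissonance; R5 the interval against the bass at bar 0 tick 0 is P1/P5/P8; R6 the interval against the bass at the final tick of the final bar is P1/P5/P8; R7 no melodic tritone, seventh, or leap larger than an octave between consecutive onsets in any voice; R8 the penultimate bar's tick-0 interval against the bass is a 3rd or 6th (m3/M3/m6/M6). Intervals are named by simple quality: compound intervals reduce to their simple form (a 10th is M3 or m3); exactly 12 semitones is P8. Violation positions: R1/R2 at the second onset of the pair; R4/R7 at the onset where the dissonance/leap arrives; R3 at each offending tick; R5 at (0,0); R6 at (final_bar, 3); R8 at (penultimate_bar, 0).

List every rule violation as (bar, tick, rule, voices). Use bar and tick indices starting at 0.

bar 0: v0=A3 v1=A4 downbeat P8
bar 1: v0=B3 v1=D4 downbeat m3
bar 2: v0=A3 v1=A4 downbeat P8
bar 3: v0=F3 v1=D4 downbeat M6
bar 4: v0=D3 v1=B3 downbeat M6
bar 5: v0=F3 v1=D4 downbeat M6
bar 6: v0=A3 v1=F4 downbeat m6
bar 7: v0=G3 v1=E4 downbeat M6
bar 8: v0=A3 v1=A4 downbeat P8
  -> R2 @ bar 8 tick 0 v(0, 1): G3/E4 M6 -> A3/A4 P8 similar

(8, 0, R2, (0, 1))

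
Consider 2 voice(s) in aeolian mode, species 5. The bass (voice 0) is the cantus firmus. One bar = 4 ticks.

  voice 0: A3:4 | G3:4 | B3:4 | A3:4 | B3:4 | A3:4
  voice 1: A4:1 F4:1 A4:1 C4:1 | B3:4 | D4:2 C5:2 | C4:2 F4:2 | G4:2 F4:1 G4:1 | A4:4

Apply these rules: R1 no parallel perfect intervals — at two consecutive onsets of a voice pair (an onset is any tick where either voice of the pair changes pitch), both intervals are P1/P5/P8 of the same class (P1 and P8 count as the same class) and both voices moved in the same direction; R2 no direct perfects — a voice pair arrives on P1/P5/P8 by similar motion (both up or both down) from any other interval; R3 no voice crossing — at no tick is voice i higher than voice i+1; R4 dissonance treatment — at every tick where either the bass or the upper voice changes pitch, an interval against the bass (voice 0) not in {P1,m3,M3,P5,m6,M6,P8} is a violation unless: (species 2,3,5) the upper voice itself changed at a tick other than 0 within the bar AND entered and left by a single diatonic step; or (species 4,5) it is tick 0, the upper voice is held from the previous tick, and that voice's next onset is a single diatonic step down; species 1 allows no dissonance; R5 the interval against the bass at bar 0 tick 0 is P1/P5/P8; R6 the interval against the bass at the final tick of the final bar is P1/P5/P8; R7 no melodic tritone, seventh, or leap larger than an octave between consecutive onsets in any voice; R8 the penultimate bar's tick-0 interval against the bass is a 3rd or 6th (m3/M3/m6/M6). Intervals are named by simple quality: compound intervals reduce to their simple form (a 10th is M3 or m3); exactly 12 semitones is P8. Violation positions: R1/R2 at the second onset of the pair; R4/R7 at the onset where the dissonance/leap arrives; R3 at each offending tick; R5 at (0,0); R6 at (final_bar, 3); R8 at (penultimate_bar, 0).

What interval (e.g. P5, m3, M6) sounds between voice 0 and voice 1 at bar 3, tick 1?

voice 0=A3 voice 1=C4 -> m3

m3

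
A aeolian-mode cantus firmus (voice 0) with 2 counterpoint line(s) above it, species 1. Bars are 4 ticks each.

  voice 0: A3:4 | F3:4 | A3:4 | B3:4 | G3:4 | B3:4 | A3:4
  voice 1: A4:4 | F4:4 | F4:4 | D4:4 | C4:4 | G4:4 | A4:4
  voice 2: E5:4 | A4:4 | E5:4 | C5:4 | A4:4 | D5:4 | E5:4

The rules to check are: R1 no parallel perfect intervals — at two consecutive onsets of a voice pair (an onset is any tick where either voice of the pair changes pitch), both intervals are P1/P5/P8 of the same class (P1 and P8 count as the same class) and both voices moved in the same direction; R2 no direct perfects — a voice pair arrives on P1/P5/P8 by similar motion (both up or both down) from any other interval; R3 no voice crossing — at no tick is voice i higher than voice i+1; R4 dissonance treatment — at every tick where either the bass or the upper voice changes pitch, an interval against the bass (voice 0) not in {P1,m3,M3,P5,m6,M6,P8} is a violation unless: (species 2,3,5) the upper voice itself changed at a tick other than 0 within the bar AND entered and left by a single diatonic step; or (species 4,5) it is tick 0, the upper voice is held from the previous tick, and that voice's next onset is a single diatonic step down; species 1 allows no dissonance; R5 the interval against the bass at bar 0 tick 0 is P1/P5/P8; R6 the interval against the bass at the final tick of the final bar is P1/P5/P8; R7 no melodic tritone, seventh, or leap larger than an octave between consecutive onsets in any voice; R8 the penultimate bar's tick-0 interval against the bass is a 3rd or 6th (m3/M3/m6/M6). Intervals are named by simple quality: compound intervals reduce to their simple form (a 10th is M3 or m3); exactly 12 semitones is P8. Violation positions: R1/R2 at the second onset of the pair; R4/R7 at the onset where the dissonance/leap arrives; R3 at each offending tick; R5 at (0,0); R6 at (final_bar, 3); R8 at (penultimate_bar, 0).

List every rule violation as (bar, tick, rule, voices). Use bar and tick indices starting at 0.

bar 0: v0=A3 v1=A4 v2=E5 downbeat P5
bar 1: v0=F3 v1=F4 v2=A4 downbeat M3
bar 2: v0=A3 v1=F4 v2=E5 downbeat P5
bar 3: v0=B3 v1=D4 v2=C5 downbeat m2
bar 4: v0=G3 v1=C4 v2=A4 downbeat M2
bar 5: v0=B3 v1=G4 v2=D5 downbeat m3
bar 6: v0=A3 v1=A4 v2=E5 downbeat P5
  -> R1 @ bar 1 tick 0 v(0, 1): A3/A4 P8 -> F3/F4 P8 similar
  -> R2 @ bar 2 tick 0 v(0, 2): F3/A4 M3 -> A3/E5 P5 similar
  -> R4 @ bar 3 tick 0 v(0, 2): B3/C5 m2 untreated
  -> R4 @ bar 4 tick 0 v(0, 1): G3/C4 P4 untreated
  -> R4 @ bar 4 tick 0 v(0, 2): G3/A4 M2 untreated
  -> R2 @ bar 5 tick 0 v(1, 2): C4/A4 M6 -> G4/D5 P5 similar
  -> R1 @ bar 6 tick 0 v(1, 2): G4/D5 P5 -> A4/E5 P5 similar

(1, 0, R1, (0, 1))
(2, 0, R2, (0, 2))
(3, 0, R4, (0, 2))
(4, 0, R4, (0, 1))
(4, 0, R4, (0, 2))
(5, 0, R2, (1, 2))
(6, 0, R1, (1, 2))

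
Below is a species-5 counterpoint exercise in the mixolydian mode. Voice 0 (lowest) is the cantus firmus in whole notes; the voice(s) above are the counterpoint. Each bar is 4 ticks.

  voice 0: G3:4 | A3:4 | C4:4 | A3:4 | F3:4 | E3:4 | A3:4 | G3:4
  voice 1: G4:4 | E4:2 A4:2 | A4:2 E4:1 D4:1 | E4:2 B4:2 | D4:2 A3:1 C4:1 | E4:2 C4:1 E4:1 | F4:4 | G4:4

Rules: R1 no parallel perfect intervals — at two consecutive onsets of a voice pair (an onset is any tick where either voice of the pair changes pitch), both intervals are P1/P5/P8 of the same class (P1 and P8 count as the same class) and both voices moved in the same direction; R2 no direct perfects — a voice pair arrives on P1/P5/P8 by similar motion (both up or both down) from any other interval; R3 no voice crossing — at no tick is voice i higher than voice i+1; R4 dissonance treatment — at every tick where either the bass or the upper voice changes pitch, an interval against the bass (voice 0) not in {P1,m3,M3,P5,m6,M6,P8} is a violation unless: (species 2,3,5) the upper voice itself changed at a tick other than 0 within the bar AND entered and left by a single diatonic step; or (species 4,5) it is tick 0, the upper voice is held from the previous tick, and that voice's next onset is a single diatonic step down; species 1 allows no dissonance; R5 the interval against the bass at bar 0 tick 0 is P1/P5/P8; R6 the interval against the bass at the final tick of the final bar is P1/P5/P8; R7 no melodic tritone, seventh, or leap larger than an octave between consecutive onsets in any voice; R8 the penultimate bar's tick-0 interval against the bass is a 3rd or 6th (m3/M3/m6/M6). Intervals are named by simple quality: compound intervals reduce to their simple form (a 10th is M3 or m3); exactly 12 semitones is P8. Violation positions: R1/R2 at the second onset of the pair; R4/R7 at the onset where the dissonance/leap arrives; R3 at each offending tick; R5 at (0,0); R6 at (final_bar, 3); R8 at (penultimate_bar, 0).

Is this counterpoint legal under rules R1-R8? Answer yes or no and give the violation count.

No (1 violations)

bar 0: v0=G3 v1=G4 (P8)
bar 1: v0=A3 v1=E4 (P5)
bar 2: v0=C4 v1=A4 (M6)
bar 3: v0=A3 v1=E4 (P5)
bar 4: v0=F3 v1=D4 (M6)
bar 5: v0=E3 v1=E4 (P8)
bar 6: v0=A3 v1=F4 (m6)
bar 7: v0=G3 v1=G4 (P8)
  R4 @ bar3.2: A3/B4 M2 untreated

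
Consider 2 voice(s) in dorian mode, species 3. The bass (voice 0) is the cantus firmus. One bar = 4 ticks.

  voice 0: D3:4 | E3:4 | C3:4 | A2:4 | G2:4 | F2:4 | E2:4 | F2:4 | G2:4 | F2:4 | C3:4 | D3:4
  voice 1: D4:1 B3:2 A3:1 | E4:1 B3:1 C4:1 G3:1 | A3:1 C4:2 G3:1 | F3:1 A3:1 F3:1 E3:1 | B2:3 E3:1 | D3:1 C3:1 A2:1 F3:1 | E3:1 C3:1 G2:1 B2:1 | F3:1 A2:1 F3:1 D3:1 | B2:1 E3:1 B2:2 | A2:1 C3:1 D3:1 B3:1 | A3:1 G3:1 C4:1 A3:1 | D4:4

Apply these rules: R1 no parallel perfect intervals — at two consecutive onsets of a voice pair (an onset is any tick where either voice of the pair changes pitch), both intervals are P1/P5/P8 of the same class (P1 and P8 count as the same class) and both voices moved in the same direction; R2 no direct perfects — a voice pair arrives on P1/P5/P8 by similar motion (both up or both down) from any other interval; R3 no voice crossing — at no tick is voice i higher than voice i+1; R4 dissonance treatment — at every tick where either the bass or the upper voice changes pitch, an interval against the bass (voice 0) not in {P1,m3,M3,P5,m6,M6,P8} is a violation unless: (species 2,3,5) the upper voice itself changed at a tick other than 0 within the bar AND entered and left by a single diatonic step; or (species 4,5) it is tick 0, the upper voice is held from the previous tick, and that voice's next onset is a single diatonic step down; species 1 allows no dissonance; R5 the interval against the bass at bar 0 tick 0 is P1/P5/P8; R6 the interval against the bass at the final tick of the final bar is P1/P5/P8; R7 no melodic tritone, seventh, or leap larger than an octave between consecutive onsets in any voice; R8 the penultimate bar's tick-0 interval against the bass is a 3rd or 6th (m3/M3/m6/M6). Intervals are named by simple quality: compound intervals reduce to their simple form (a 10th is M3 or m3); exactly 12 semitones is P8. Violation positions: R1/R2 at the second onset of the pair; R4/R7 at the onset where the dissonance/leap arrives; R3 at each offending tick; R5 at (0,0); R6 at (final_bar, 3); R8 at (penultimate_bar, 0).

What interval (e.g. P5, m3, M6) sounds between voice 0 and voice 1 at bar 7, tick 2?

P8

voice 0=F2 voice 1=F3 -> P8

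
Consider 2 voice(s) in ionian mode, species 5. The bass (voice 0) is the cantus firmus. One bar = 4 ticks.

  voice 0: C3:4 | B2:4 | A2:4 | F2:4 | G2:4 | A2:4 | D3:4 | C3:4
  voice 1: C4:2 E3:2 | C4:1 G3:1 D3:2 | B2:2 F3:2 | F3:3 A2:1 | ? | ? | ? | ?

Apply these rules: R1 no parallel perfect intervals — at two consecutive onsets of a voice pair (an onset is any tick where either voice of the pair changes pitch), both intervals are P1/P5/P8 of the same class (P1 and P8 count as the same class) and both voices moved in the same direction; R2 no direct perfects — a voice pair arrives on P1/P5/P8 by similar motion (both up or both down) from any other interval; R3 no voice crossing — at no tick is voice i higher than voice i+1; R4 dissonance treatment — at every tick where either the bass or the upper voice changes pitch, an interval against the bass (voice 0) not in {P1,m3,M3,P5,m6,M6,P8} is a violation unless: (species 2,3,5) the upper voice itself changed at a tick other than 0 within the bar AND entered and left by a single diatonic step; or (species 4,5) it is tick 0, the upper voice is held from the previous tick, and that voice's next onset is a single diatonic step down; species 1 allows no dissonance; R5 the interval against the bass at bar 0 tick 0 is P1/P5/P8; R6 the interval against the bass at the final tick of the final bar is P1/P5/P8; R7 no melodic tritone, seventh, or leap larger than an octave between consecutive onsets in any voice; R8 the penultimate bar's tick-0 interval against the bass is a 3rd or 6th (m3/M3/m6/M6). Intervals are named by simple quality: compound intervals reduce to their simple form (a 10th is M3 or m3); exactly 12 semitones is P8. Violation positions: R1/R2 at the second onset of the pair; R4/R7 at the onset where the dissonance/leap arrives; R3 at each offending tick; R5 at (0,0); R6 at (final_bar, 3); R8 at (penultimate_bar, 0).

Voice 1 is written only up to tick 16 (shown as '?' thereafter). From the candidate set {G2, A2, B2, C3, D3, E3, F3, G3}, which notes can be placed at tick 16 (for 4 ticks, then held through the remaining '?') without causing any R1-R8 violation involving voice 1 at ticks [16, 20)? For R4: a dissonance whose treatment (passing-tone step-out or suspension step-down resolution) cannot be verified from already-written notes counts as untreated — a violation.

G2: legal
A2: violates R4
B2: legal
C3: violates R4
D3: violates R2
E3: legal
F3: violates R4
G3: violates R2,R7

{B2, E3, G2}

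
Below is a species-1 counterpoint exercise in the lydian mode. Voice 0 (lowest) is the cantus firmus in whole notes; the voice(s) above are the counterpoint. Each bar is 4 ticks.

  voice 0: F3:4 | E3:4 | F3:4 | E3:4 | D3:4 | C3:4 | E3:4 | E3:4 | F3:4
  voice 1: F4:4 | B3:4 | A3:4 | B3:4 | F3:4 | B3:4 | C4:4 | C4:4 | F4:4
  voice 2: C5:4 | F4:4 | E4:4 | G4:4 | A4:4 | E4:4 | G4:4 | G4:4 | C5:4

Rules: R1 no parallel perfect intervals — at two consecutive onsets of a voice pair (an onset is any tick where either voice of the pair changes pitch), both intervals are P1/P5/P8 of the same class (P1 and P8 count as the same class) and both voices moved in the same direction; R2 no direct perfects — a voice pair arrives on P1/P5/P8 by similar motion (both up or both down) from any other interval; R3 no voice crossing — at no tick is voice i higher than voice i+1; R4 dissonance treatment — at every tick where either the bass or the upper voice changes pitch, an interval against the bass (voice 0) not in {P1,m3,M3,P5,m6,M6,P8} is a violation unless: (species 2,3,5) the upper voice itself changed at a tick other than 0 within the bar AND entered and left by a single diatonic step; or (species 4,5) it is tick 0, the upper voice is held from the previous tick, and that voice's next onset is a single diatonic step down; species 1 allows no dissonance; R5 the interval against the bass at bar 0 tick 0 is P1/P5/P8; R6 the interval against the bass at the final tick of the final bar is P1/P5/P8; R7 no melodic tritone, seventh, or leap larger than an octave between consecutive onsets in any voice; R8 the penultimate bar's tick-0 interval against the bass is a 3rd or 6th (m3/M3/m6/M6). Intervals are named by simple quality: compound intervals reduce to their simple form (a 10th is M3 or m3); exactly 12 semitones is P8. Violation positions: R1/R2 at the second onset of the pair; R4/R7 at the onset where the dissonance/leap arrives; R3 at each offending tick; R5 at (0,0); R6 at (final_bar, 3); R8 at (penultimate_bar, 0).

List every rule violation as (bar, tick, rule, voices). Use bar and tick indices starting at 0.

bar 0: v0=F3 v1=F4 v2=C5 downbeat P5
bar 1: v0=E3 v1=B3 v2=F4 downbeat m2
bar 2: v0=F3 v1=A3 v2=E4 downbeat M7
bar 3: v0=E3 v1=B3 v2=G4 downbeat m3
bar 4: v0=D3 v1=F3 v2=A4 downbeat P5
bar 5: v0=C3 v1=B3 v2=E4 downbeat M3
bar 6: v0=E3 v1=C4 v2=G4 downbeat m3
bar 7: v0=E3 v1=C4 v2=G4 downbeat m3
bar 8: v0=F3 v1=F4 v2=C5 downbeat P5
  -> R2 @ bar 1 tick 0 v(0, 1): F3/F4 P8 -> E3/B3 P5 similar
  -> R4 @ bar 1 tick 0 v(0, 2): E3/F4 m2 untreated
  -> R7 @ bar 1 tick 0 v(1,): F4->B3 leap 6st
  -> R2 @ bar 2 tick 0 v(1, 2): B3/F4 TT -> A3/E4 P5 similar
  -> R4 @ bar 2 tick 0 v(0, 2): F3/E4 M7 untreated
  -> R7 @ bar 4 tick 0 v(1,): B3->F3 leap 6st
  -> R4 @ bar 5 tick 0 v(0, 1): C3/B3 M7 untreated
  -> R7 @ bar 5 tick 0 v(1,): F3->B3 leap 6st
  -> R2 @ bar 6 tick 0 v(1, 2): B3/E4 P4 -> C4/G4 P5 similar
  -> R1 @ bar 8 tick 0 v(1, 2): C4/G4 P5 -> F4/C5 P5 similar
  -> R2 @ bar 8 tick 0 v(0, 1): E3/C4 m6 -> F3/F4 P8 similar
  -> R2 @ bar 8 tick 0 v(0, 2): E3/G4 m3 -> F3/C5 P5 similar

(1, 0, R2, (0, 1))
(1, 0, R4, (0, 2))
(1, 0, R7, (1,))
(2, 0, R2, (1, 2))
(2, 0, R4, (0, 2))
(4, 0, R7, (1,))
(5, 0, R4, (0, 1))
(5, 0, R7, (1,))
(6, 0, R2, (1, 2))
(8, 0, R1, (1, 2))
(8, 0, R2, (0, 1))
(8, 0, R2, (0, 2))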